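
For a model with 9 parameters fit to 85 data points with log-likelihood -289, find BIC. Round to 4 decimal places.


k * ln(n) = 9 * ln(85) = 9 * 4.442651 = 39.983859.
-2 * loglik = -2 * (-289) = 578.
BIC = 39.983859 + 578 = 617.983859, which rounds to 617.9839.

617.9839


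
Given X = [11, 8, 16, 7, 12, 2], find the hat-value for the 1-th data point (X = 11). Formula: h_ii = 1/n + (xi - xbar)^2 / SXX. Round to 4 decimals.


n = 6, xbar = 9.3333.
SXX = sum((xi - xbar)^2) = 115.3333.
h = 1/6 + (11 - 9.3333)^2 / 115.3333 = 0.1908.

0.1908


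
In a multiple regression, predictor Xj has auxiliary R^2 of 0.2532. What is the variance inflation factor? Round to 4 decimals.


VIF = 1 / (1 - 0.2532).
= 1 / 0.7468 = 1.3390.

1.3390


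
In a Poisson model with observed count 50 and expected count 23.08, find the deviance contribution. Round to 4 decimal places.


First: ln(50/23.08) = 0.773057.
Then: 50 * 0.773057 = 38.652850.
y - mu = 50 - 23.08 = 26.92.
D = 2(38.652850 - 26.92) = 23.465700, which rounds to 23.4657.

23.4657


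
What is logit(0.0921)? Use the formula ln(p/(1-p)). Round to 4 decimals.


The odds are p/(1-p) = 0.0921 / 0.9079 = 0.1014.
logit(p) = ln(0.1014) = -2.2883.

-2.2883


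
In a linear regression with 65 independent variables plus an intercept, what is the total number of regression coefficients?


Including the intercept, the model has 65 predictor coefficients + 1 intercept.
Total = 66.

66


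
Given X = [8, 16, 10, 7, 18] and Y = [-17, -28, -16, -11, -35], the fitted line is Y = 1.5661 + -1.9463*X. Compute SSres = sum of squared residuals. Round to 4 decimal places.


Predicted values from Y = 1.5661 + -1.9463*X.
Residuals: [-2.9957, 1.5747, 1.8969, 1.0580, -1.5327].
SSres = 18.5207.

18.5207


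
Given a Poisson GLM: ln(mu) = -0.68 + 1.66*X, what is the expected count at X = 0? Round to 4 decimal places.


Compute eta = -0.68 + 1.66 * 0 = -0.6800.
Apply inverse link: mu = e^-0.6800 = 0.5066.

0.5066


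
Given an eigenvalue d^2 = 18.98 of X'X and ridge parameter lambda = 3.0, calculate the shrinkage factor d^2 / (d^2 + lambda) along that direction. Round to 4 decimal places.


Compute the denominator: 18.98 + 3.0 = 21.9800.
Shrinkage factor = 18.98 / 21.9800 = 0.8635.

0.8635


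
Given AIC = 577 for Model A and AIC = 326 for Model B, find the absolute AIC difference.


|AIC_A - AIC_B| = |577 - 326| = 251.
Model B is preferred (lower AIC).

251


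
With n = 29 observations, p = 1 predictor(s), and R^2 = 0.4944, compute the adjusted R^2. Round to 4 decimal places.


Adjusted R^2 = 1 - (1 - R^2) * (n-1)/(n-p-1).
(1 - R^2) = 0.5056.
(n-1)/(n-p-1) = 28/27.
(1 - R^2) * (n-1) = 0.5056 * 28 = 14.1568.
Divide by (n-p-1): 14.1568 / 27 = 0.5243.
Adj R^2 = 1 - 0.5243 = 0.4757.

0.4757


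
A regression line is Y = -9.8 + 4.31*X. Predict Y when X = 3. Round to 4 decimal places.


Substitute X = 3 into the equation:
Y = -9.8 + 4.31 * 3 = -9.8 + 12.9300 = 3.1300.

3.1300


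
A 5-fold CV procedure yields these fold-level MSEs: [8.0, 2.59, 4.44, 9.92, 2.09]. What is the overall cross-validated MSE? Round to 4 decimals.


Add all fold MSEs: 27.0400.
Divide by k = 5: 27.0400/5 = 5.4080.

5.4080


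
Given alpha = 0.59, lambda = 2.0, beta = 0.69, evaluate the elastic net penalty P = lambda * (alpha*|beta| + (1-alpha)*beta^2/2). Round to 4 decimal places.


Compute:
L1 = 0.59 * 0.69 = 0.4071.
L2 = 0.41 * 0.69^2 / 2 = 0.0976.
Penalty = 2.0 * (0.4071 + 0.0976) = 1.0094.

1.0094


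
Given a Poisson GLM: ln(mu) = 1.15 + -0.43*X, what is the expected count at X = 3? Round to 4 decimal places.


eta = 1.15 + -0.43 * 3 = -0.1400.
mu = exp(-0.1400) = 0.8694.

0.8694


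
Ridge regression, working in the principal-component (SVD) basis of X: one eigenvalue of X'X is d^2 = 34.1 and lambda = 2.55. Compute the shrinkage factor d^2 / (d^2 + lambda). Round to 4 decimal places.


Denominator = d^2 + lambda = 34.1 + 2.55 = 36.6500.
Shrinkage = 34.1 / 36.6500 = 0.9304.

0.9304


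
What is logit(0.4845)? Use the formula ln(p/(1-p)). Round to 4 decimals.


The odds are p/(1-p) = 0.4845 / 0.5155 = 0.9399.
logit(p) = ln(0.9399) = -0.0620.

-0.0620


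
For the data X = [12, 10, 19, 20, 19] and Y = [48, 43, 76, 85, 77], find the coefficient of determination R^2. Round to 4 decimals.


Fit the OLS line: b0 = 0.8698, b1 = 4.0581.
SSres = 18.5093.
SStot = 1434.8000.
R^2 = 1 - 18.5093/1434.8000 = 0.9871.

0.9871


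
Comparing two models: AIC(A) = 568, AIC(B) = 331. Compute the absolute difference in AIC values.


Compute |568 - 331| = 237.
Model B has the smaller AIC.

237


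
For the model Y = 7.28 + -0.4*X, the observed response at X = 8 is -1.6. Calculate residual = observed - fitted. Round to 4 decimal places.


Fitted value at X = 8 is yhat = 7.28 + -0.4*8 = 4.0800.
Residual = -1.6 - 4.0800 = -5.6800.

-5.6800


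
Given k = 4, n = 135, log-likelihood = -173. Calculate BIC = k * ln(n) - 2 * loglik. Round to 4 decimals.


k * ln(n) = 4 * ln(135) = 4 * 4.905275 = 19.621100.
-2 * loglik = -2 * (-173) = 346.
BIC = 19.621100 + 346 = 365.621100, which rounds to 365.6211.

365.6211


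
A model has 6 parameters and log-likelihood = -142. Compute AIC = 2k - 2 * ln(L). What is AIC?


AIC = 2k - 2*loglik = 2(6) - 2(-142).
= 12 + 284 = 296.

296


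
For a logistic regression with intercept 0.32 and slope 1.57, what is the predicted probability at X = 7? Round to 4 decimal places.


Compute z = 0.32 + (1.57)(7) = 11.3100.
exp(-z) = 0.0000.
P = 1/(1 + 0.0000) = 1.0000.

1.0000


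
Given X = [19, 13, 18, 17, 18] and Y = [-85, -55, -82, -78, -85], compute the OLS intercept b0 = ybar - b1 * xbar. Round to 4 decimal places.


The slope is b1 = -5.3182.
Sample means are xbar = 17.0000 and ybar = -77.0000.
Intercept: b0 = -77.0000 - (-5.3182)(17.0000) = 13.4091.

13.4091


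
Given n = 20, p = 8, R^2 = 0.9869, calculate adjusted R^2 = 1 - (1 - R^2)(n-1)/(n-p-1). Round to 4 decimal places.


Using the formula:
(1 - 0.9869) = 0.0131.
Multiply by 19/11: 0.0131 * 19 = 0.2489, then 0.2489 / 11 = 0.0226.
Adj R^2 = 1 - 0.0226 = 0.9774.

0.9774


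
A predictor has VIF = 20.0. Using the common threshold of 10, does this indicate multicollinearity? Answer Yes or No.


Compare VIF = 20.0 to the threshold of 10.
20.0 >= 10, so the answer is Yes.

Yes


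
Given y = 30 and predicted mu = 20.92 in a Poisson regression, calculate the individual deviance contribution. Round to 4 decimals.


Compute y*ln(y/mu) = 30*ln(30/20.92) = 30*0.360492 = 10.814760.
y - mu = 9.08.
D = 2*(10.814760 - (9.08)) = 3.469520, which rounds to 3.4695.

3.4695


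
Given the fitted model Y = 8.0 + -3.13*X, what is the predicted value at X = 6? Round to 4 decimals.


Plug X = 6 into Y = 8.0 + -3.13*X:
Y = 8.0 + -18.7800 = -10.7800.

-10.7800


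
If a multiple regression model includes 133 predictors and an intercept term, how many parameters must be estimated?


Including the intercept, the model has 133 predictor coefficients + 1 intercept.
Total = 134.

134


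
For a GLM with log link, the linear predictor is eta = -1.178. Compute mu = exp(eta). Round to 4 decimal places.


mu = exp(eta) = exp(-1.178).
= 0.3079.

0.3079


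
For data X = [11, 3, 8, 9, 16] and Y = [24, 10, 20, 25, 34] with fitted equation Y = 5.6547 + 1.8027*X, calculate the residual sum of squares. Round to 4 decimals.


Compute predicted values, then residuals = yi - yhat_i.
Residuals: [-1.4844, -1.0628, -0.0763, 3.1210, -0.4979].
SSres = sum(residual^2) = 13.3274.

13.3274


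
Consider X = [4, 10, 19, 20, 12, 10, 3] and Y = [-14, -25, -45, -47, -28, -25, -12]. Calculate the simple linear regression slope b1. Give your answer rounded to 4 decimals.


First compute the means: xbar = 11.1429, ybar = -28.0000.
Then S_xx = sum((xi - xbar)^2) = 260.8571.
S_xy = sum((xi - xbar)(yi - ybar)) = -539.0000.
b1 = S_xy / S_xx = -539.0000 / 260.8571 = -2.0663.

-2.0663


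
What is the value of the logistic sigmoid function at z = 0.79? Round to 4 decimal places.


First, exp(-0.7900) = 0.4538.
Then sigma(z) = 1/(1 + 0.4538) = 0.6878.

0.6878


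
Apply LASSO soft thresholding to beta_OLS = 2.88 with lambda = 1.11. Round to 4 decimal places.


|beta_OLS| = 2.88.
lambda = 1.11.
Since |beta| > lambda, coefficient = sign(beta)*(|beta| - lambda) = 1.7700.
Result = 1.7700.

1.7700


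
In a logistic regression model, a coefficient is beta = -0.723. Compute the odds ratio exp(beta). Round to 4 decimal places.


exp(-0.723) = 0.4853.
So the odds ratio is 0.4853.

0.4853


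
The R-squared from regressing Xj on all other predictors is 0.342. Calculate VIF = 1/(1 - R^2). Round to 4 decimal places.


Using VIF = 1/(1 - R^2_j):
1 - 0.342 = 0.658.
VIF = 1.5198.

1.5198


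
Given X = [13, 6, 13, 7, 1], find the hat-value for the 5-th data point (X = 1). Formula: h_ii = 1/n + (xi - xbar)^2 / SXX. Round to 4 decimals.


n = 5, xbar = 8.0000.
SXX = sum((xi - xbar)^2) = 104.0000.
h = 1/5 + (1 - 8.0000)^2 / 104.0000 = 0.6712.

0.6712


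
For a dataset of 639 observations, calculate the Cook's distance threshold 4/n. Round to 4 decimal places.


Cook's distance cutoff = 4/n = 4/639.
= 0.0063.

0.0063


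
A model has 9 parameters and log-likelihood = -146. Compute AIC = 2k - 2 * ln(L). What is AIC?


Compute:
2k = 2*9 = 18.
-2*loglik = -2*(-146) = 292.
AIC = 18 + 292 = 310.

310


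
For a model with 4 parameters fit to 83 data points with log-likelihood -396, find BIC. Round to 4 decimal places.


k * ln(n) = 4 * ln(83) = 4 * 4.418841 = 17.675364.
-2 * loglik = -2 * (-396) = 792.
BIC = 17.675364 + 792 = 809.675364, which rounds to 809.6754.

809.6754


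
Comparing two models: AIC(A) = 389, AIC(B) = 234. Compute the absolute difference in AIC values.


Absolute difference = |389 - 234| = 155.
The model with lower AIC (B) is preferred.

155


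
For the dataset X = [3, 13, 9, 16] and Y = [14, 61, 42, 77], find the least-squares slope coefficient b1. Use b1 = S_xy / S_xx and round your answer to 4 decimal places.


First compute the means: xbar = 10.2500, ybar = 48.5000.
Then S_xx = sum((xi - xbar)^2) = 94.7500.
S_xy = sum((xi - xbar)(yi - ybar)) = 456.5000.
b1 = S_xy / S_xx = 456.5000 / 94.7500 = 4.8179.

4.8179


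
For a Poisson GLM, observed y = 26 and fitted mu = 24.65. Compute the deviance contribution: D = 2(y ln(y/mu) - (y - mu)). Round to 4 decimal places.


First: ln(26/24.65) = 0.053320.
Then: 26 * 0.053320 = 1.386320.
y - mu = 26 - 24.65 = 1.35.
D = 2(1.386320 - 1.35) = 0.072640, which rounds to 0.0726.

0.0726


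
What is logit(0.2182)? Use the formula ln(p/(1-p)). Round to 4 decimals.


The odds are p/(1-p) = 0.2182 / 0.7818 = 0.2791.
logit(p) = ln(0.2791) = -1.2762.

-1.2762


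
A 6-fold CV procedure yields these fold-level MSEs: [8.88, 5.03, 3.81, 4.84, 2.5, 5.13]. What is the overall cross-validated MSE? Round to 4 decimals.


Total MSE across folds = 30.1900.
CV-MSE = 30.1900/6 = 5.0317.

5.0317


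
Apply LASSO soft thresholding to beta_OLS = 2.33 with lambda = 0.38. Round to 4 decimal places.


Check: |2.33| = 2.33 vs lambda = 0.38.
Since |beta| > lambda, coefficient = sign(beta)*(|beta| - lambda) = 1.9500.
Soft-thresholded coefficient = 1.9500.

1.9500


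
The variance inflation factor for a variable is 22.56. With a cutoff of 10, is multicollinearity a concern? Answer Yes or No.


The threshold is 10.
VIF = 22.56 is >= 10.
Multicollinearity indication: Yes.

Yes


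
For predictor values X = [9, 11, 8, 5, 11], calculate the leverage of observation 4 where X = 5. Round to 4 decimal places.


Mean of X: xbar = 8.8000.
SXX = 24.8000.
For X = 5: h = 1/5 + (5 - 8.8000)^2/24.8000 = 0.7823.

0.7823


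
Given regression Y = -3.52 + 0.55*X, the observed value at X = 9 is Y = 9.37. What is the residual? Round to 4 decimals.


Predicted = -3.52 + 0.55 * 9 = 1.4300.
Residual = 9.37 - 1.4300 = 7.9400.

7.9400


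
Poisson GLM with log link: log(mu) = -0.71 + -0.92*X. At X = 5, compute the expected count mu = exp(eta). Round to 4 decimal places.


eta = -0.71 + -0.92 * 5 = -5.3100.
mu = exp(-5.3100) = 0.0049.

0.0049


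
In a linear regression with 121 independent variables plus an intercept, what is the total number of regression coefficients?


Each predictor gets one coefficient, plus one intercept.
Total parameters = 121 + 1 = 122.

122


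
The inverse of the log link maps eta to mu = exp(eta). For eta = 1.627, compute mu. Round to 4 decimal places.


mu = exp(eta) = exp(1.627).
= 5.0886.

5.0886


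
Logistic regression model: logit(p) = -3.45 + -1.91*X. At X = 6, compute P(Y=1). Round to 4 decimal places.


Linear predictor: z = -3.45 + -1.91 * 6 = -14.9100.
P = 1/(1 + exp(14.9100)) = 1/(1 + 2987656.9219) = 0.0000.

0.0000


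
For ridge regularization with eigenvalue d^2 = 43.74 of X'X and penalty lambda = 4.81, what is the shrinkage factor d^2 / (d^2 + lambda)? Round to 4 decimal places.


Denominator = d^2 + lambda = 43.74 + 4.81 = 48.5500.
Shrinkage = 43.74 / 48.5500 = 0.9009.

0.9009


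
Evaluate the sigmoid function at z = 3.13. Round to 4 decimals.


exp(-3.1300) = 0.0437.
1 + exp(-z) = 1.0437.
sigmoid = 1/1.0437 = 0.9581.

0.9581


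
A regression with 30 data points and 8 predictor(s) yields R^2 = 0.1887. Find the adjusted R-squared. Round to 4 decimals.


Using the formula:
(1 - 0.1887) = 0.8113.
Multiply by 29/21: 0.8113 * 29 = 23.5277, then 23.5277 / 21 = 1.1204.
Adj R^2 = 1 - 1.1204 = -0.1204.

-0.1204


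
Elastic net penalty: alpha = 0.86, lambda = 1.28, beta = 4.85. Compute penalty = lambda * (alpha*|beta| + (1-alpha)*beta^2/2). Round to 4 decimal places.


alpha * |beta| = 0.86 * 4.85 = 4.1710.
(1-alpha) * beta^2/2 = 0.14 * 23.5225/2 = 1.6466.
Total = 1.28 * (4.1710 + 1.6466) = 7.4465.

7.4465


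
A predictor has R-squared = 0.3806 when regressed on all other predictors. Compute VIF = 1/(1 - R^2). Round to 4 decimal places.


VIF = 1 / (1 - 0.3806).
= 1 / 0.6194 = 1.6145.

1.6145


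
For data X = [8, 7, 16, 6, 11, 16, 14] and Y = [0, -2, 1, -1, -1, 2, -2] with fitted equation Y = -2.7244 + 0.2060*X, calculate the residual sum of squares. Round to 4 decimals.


Predicted values from Y = -2.7244 + 0.2060*X.
Residuals: [1.0764, -0.7176, 0.4284, 0.4884, -0.5416, 1.4284, -2.1596].
SSres = 9.0932.

9.0932


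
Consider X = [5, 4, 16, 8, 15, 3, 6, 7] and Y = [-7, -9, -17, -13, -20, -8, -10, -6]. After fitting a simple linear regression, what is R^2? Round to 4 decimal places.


After computing the OLS fit (b0=-3.9643, b1=-0.9107):
SSres = 36.1607, SStot = 175.5000.
R^2 = 1 - 36.1607/175.5000 = 0.7940.

0.7940


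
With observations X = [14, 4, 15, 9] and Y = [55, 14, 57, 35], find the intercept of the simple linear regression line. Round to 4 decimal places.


Compute b1 = 3.9675 from the OLS formula.
With xbar = 10.5000 and ybar = 40.2500, the intercept is:
b0 = 40.2500 - 3.9675 * 10.5000 = -1.4091.

-1.4091


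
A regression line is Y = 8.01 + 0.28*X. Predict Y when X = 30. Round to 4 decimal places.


Predicted value:
Y = 8.01 + (0.28)(30) = 8.01 + 8.4000 = 16.4100.

16.4100


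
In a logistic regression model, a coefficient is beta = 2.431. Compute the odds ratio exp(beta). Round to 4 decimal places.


Odds ratio = exp(beta) = exp(2.431).
= 11.3702.

11.3702


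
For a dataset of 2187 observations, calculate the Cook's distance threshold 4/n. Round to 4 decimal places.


The threshold is 4/n.
4/2187 = 0.0018.

0.0018


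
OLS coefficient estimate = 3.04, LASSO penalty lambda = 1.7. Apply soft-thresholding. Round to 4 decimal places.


|beta_OLS| = 3.04.
lambda = 1.7.
Since |beta| > lambda, coefficient = sign(beta)*(|beta| - lambda) = 1.3400.
Result = 1.3400.

1.3400


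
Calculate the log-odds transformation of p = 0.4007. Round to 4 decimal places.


1 - p = 0.5993.
p/(1-p) = 0.6686.
logit = ln(0.6686) = -0.4025.

-0.4025


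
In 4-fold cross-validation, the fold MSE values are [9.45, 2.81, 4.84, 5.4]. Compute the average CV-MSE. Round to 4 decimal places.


Add all fold MSEs: 22.5000.
Divide by k = 4: 22.5000/4 = 5.6250.

5.6250


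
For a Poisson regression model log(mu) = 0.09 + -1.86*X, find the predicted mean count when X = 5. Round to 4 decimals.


eta = 0.09 + -1.86 * 5 = -9.2100.
mu = exp(-9.2100) = 0.0001.

0.0001


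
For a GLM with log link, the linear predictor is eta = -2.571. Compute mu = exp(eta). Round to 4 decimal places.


mu = exp(eta) = exp(-2.571).
= 0.0765.

0.0765


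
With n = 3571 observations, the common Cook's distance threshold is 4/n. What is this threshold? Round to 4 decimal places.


The threshold is 4/n.
4/3571 = 0.0011.

0.0011


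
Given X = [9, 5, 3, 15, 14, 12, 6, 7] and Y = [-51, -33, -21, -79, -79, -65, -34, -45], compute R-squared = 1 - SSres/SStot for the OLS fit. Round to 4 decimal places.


The fitted line is Y = -7.1251 + -4.9296*X.
SSres = 35.3309, SStot = 3312.8750.
R^2 = 1 - SSres/SStot = 0.9893.

0.9893


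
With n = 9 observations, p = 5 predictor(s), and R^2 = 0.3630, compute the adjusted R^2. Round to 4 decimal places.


Using the formula:
(1 - 0.3630) = 0.6370.
Multiply by 8/3: 0.6370 * 8 = 5.0960, then 5.0960 / 3 = 1.6987.
Adj R^2 = 1 - 1.6987 = -0.6987.

-0.6987


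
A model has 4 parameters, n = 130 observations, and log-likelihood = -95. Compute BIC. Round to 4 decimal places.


Compute k*ln(n) = 4*ln(130) = 4*4.867534 = 19.470136.
Then -2*loglik = 190.
BIC = 19.470136 + 190 = 209.470136, which rounds to 209.4701.

209.4701


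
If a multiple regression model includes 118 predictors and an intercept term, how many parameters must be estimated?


Each predictor gets one coefficient, plus one intercept.
Total parameters = 118 + 1 = 119.

119


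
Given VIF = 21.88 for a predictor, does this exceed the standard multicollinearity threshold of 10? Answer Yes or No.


The threshold is 10.
VIF = 21.88 is >= 10.
Multicollinearity indication: Yes.

Yes


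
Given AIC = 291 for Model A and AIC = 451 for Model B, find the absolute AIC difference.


Compute |291 - 451| = 160.
Model A has the smaller AIC.

160


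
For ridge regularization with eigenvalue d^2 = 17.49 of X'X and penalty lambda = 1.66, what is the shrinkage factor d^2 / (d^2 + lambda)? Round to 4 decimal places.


Denominator = d^2 + lambda = 17.49 + 1.66 = 19.1500.
Shrinkage = 17.49 / 19.1500 = 0.9133.

0.9133


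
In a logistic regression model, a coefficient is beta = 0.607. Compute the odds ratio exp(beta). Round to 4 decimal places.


The odds ratio is computed as:
OR = e^(0.607) = 1.8349.

1.8349


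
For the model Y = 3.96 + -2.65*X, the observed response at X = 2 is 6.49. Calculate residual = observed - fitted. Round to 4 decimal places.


Fitted value at X = 2 is yhat = 3.96 + -2.65*2 = -1.3400.
Residual = 6.49 - -1.3400 = 7.8300.

7.8300


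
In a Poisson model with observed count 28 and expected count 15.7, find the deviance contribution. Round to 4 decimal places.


Compute y*ln(y/mu) = 28*ln(28/15.7) = 28*0.578544 = 16.199232.
y - mu = 12.3.
D = 2*(16.199232 - (12.3)) = 7.798464, which rounds to 7.7985.

7.7985


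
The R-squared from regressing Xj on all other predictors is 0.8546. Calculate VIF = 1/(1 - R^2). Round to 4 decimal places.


Denominator: 1 - 0.8546 = 0.1454.
VIF = 1 / 0.1454 = 6.8776.

6.8776


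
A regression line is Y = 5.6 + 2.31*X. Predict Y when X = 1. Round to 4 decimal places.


Predicted value:
Y = 5.6 + (2.31)(1) = 5.6 + 2.3100 = 7.9100.

7.9100


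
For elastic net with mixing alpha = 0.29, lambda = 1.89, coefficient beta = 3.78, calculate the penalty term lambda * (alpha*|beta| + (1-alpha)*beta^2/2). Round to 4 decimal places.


L1 component = 0.29 * |3.78| = 1.0962.
L2 component = 0.71 * 3.78^2 / 2 = 5.0724.
Penalty = 1.89 * (1.0962 + 5.0724) = 1.89 * 6.1686 = 11.6586.

11.6586


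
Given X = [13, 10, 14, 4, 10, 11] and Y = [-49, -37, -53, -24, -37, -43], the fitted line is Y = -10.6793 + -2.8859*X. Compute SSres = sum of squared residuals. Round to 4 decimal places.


For each point, residual = actual - predicted.
Residuals: [-0.8040, 2.5383, -1.9181, -1.7771, 2.5383, -0.5758].
Sum of squared residuals = 20.7011.

20.7011


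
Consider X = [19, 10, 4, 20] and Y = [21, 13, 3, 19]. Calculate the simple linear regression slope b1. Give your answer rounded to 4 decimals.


First compute the means: xbar = 13.2500, ybar = 14.0000.
Then S_xx = sum((xi - xbar)^2) = 174.7500.
S_xy = sum((xi - xbar)(yi - ybar)) = 179.0000.
b1 = S_xy / S_xx = 179.0000 / 174.7500 = 1.0243.

1.0243


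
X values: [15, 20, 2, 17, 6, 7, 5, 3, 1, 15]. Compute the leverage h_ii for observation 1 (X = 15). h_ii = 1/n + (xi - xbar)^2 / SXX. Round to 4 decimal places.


Mean of X: xbar = 9.1000.
SXX = 434.9000.
For X = 15: h = 1/10 + (15 - 9.1000)^2/434.9000 = 0.1800.

0.1800


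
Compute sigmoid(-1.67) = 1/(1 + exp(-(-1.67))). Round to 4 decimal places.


exp(1.6700) = 5.3122.
1 + exp(-z) = 6.3122.
sigmoid = 1/6.3122 = 0.1584.

0.1584


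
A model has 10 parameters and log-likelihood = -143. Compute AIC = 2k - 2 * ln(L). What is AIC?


AIC = 2*10 - 2*(-143).
= 20 + 286 = 306.

306


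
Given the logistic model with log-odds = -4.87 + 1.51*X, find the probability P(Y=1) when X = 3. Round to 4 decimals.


z = -4.87 + 1.51 * 3 = -0.3400.
Sigmoid: P = 1 / (1 + exp(0.3400)) = 0.4158.

0.4158


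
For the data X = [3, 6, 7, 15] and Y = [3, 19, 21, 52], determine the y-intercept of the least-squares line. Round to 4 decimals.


The slope is b1 = 3.9841.
Sample means are xbar = 7.7500 and ybar = 23.7500.
Intercept: b0 = 23.7500 - (3.9841)(7.7500) = -7.1270.

-7.1270


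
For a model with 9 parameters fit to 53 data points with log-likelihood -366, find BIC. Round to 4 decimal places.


ln(53) = 3.970292.
k * ln(n) = 9 * 3.970292 = 35.732628.
-2L = 732.
BIC = 35.732628 + 732 = 767.732628, which rounds to 767.7326.

767.7326


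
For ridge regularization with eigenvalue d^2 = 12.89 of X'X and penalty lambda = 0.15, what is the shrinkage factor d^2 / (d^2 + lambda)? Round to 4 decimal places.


Denominator = d^2 + lambda = 12.89 + 0.15 = 13.0400.
Shrinkage = 12.89 / 13.0400 = 0.9885.

0.9885


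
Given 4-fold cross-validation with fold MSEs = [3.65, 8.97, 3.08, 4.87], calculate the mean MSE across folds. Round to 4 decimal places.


Add all fold MSEs: 20.5700.
Divide by k = 4: 20.5700/4 = 5.1425.

5.1425


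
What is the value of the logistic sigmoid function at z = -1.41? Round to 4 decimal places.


First, exp(1.4100) = 4.0960.
Then sigma(z) = 1/(1 + 4.0960) = 0.1962.

0.1962


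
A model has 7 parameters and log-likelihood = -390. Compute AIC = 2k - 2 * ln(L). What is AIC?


AIC = 2k - 2*loglik = 2(7) - 2(-390).
= 14 + 780 = 794.

794


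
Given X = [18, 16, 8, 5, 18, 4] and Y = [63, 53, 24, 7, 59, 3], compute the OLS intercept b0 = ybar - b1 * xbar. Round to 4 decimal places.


First find the slope: b1 = 4.0812.
Means: xbar = 11.5000, ybar = 34.8333.
b0 = ybar - b1 * xbar = 34.8333 - 4.0812 * 11.5000 = -12.1005.

-12.1005


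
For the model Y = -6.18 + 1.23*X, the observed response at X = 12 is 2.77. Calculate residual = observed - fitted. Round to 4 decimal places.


Compute yhat = -6.18 + (1.23)(12) = 8.5800.
Residual = actual - predicted = 2.77 - 8.5800 = -5.8100.

-5.8100


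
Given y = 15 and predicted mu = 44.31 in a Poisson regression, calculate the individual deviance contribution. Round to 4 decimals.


Compute y*ln(y/mu) = 15*ln(15/44.31) = 15*-1.083160 = -16.247400.
y - mu = -29.31.
D = 2*(-16.247400 - (-29.31)) = 26.125200, which rounds to 26.1252.

26.1252


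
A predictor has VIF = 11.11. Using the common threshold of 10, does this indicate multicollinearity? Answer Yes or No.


Check: VIF = 11.11 vs threshold = 10.
Since 11.11 >= 10, the answer is Yes.

Yes


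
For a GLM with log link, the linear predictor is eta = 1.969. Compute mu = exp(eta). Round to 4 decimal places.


mu = exp(eta) = exp(1.969).
= 7.1635.

7.1635


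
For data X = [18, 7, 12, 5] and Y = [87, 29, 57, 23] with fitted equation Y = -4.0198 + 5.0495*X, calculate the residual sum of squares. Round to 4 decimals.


Compute predicted values, then residuals = yi - yhat_i.
Residuals: [0.1288, -2.3267, 0.4258, 1.7723].
SSres = sum(residual^2) = 8.7525.

8.7525


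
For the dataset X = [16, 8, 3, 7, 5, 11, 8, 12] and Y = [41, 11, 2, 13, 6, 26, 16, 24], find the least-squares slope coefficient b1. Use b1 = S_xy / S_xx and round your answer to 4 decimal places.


Calculate xbar = 8.7500, ybar = 17.3750.
S_xx = 119.5000, S_xy = 356.7500.
Using b1 = S_xy / S_xx = 356.7500 / 119.5000, we get b1 = 2.9854.

2.9854


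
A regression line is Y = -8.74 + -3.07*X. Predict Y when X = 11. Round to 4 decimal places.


Plug X = 11 into Y = -8.74 + -3.07*X:
Y = -8.74 + -33.7700 = -42.5100.

-42.5100


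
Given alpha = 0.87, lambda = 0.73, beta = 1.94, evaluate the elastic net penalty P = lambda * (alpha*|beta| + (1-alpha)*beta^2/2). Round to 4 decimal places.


L1 component = 0.87 * |1.94| = 1.6878.
L2 component = 0.13 * 1.94^2 / 2 = 0.2446.
Penalty = 0.73 * (1.6878 + 0.2446) = 0.73 * 1.9324 = 1.4107.

1.4107


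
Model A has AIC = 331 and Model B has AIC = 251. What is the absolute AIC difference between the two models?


Compute |331 - 251| = 80.
Model B has the smaller AIC.

80


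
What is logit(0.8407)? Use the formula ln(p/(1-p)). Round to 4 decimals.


Compute the odds: 0.8407/0.1593 = 5.2775.
Take the natural log: ln(5.2775) = 1.6634.

1.6634


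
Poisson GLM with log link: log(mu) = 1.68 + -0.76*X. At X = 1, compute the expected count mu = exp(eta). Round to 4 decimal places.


Linear predictor: eta = 1.68 + (-0.76)(1) = 0.9200.
Expected count: mu = exp(0.9200) = 2.5093.

2.5093


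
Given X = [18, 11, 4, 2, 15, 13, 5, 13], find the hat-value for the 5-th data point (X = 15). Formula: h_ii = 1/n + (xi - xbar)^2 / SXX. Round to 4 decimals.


Mean of X: xbar = 10.1250.
SXX = 232.8750.
For X = 15: h = 1/8 + (15 - 10.1250)^2/232.8750 = 0.2271.

0.2271


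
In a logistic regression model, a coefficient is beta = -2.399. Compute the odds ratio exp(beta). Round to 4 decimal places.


exp(-2.399) = 0.0908.
So the odds ratio is 0.0908.

0.0908


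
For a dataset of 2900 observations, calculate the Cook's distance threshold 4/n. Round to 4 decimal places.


The threshold is 4/n.
4/2900 = 0.0014.

0.0014


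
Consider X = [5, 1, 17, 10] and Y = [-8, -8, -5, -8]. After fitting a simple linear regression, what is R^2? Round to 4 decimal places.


Fit the OLS line: b0 = -8.7671, b1 = 0.1839.
SSres = 1.9229.
SStot = 6.7500.
R^2 = 1 - 1.9229/6.7500 = 0.7151.

0.7151


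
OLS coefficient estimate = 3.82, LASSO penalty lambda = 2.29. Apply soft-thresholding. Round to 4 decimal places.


Absolute value: |3.82| = 3.82.
Compare to lambda = 2.29.
Since |beta| > lambda, coefficient = sign(beta)*(|beta| - lambda) = 1.5300.

1.5300


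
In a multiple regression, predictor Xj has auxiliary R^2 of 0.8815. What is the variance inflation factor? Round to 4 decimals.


VIF = 1 / (1 - 0.8815).
= 1 / 0.1185 = 8.4388.

8.4388


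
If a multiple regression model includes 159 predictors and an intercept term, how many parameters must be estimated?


Including the intercept, the model has 159 predictor coefficients + 1 intercept.
Total = 160.

160


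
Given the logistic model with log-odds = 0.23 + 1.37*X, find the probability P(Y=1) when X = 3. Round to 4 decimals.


Compute z = 0.23 + (1.37)(3) = 4.3400.
exp(-z) = 0.0130.
P = 1/(1 + 0.0130) = 0.9871.

0.9871


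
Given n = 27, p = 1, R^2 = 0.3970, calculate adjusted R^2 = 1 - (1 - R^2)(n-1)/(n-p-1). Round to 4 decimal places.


Adjusted R^2 = 1 - (1 - R^2) * (n-1)/(n-p-1).
(1 - R^2) = 0.6030.
(n-1)/(n-p-1) = 26/25.
(1 - R^2) * (n-1) = 0.6030 * 26 = 15.6780.
Divide by (n-p-1): 15.6780 / 25 = 0.6271.
Adj R^2 = 1 - 0.6271 = 0.3729.

0.3729


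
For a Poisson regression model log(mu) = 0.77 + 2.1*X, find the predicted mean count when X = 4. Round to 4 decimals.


Linear predictor: eta = 0.77 + (2.1)(4) = 9.1700.
Expected count: mu = exp(9.1700) = 9604.6247.

9604.6247


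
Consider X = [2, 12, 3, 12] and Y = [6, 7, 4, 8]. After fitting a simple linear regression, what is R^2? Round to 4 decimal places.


After computing the OLS fit (b0=4.4325, b1=0.2507):
SSres = 3.0468, SStot = 8.7500.
R^2 = 1 - 3.0468/8.7500 = 0.6518.

0.6518


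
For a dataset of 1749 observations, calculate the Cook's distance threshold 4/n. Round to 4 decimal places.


Using the rule of thumb:
Threshold = 4 / 1749 = 0.0023.

0.0023


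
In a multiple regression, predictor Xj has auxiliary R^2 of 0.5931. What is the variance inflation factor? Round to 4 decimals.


Using VIF = 1/(1 - R^2_j):
1 - 0.5931 = 0.4069.
VIF = 2.4576.

2.4576


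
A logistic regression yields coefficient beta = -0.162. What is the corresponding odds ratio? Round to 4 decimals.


exp(-0.162) = 0.8504.
So the odds ratio is 0.8504.

0.8504


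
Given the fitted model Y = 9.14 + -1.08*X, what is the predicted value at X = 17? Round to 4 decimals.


Predicted value:
Y = 9.14 + (-1.08)(17) = 9.14 + -18.3600 = -9.2200.

-9.2200


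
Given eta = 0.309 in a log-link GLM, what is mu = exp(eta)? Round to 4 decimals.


Apply the inverse link:
mu = e^0.309 = 1.3621.

1.3621


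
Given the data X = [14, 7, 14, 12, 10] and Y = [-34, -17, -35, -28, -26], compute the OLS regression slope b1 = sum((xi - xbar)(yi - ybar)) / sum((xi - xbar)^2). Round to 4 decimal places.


Calculate xbar = 11.4000, ybar = -28.0000.
S_xx = 35.2000, S_xy = -85.0000.
Using b1 = S_xy / S_xx = -85.0000 / 35.2000, we get b1 = -2.4148.

-2.4148


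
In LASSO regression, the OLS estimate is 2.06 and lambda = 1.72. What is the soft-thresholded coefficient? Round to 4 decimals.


Check: |2.06| = 2.06 vs lambda = 1.72.
Since |beta| > lambda, coefficient = sign(beta)*(|beta| - lambda) = 0.3400.
Soft-thresholded coefficient = 0.3400.

0.3400


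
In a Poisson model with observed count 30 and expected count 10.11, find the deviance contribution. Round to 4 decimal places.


First: ln(30/10.11) = 1.087672.
Then: 30 * 1.087672 = 32.630160.
y - mu = 30 - 10.11 = 19.89.
D = 2(32.630160 - 19.89) = 25.480320, which rounds to 25.4803.

25.4803


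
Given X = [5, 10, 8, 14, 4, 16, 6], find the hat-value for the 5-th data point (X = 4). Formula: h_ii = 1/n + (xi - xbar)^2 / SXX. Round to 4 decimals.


Compute xbar = 9.0000 with n = 7 observations.
SXX = 126.0000.
Leverage = 1/7 + (4 - 9.0000)^2/126.0000 = 0.3413.

0.3413


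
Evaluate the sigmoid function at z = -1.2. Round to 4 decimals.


First, exp(1.2000) = 3.3201.
Then sigma(z) = 1/(1 + 3.3201) = 0.2315.

0.2315


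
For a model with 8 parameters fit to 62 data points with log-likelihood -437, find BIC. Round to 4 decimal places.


k * ln(n) = 8 * ln(62) = 8 * 4.127134 = 33.017072.
-2 * loglik = -2 * (-437) = 874.
BIC = 33.017072 + 874 = 907.017072, which rounds to 907.0171.

907.0171


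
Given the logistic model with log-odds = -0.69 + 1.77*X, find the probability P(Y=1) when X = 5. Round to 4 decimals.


Compute z = -0.69 + (1.77)(5) = 8.1600.
exp(-z) = 0.0003.
P = 1/(1 + 0.0003) = 0.9997.

0.9997


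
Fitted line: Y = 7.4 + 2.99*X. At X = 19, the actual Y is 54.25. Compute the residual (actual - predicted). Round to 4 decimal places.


Fitted value at X = 19 is yhat = 7.4 + 2.99*19 = 64.2100.
Residual = 54.25 - 64.2100 = -9.9600.

-9.9600


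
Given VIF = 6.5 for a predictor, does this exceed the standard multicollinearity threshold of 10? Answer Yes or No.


The threshold is 10.
VIF = 6.5 is < 10.
Multicollinearity indication: No.

No


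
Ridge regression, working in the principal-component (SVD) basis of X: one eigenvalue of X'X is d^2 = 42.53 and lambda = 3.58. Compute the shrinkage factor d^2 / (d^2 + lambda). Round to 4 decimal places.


d^2 + lambda = 42.53 + 3.58 = 46.1100.
Shrinkage factor = 42.53/46.1100 = 0.9224.

0.9224


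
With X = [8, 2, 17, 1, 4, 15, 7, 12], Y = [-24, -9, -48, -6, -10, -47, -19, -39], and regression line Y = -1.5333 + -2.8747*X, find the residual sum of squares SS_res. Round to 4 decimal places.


Predicted values from Y = -1.5333 + -2.8747*X.
Residuals: [0.5309, -1.7173, 2.4032, -1.5920, 3.0321, -2.3462, 2.6562, -2.9703].
SSres = 42.1172.

42.1172


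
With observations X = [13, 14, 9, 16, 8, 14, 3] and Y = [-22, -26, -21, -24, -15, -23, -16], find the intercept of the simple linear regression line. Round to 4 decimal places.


The slope is b1 = -0.7742.
Sample means are xbar = 11.0000 and ybar = -21.0000.
Intercept: b0 = -21.0000 - (-0.7742)(11.0000) = -12.4839.

-12.4839


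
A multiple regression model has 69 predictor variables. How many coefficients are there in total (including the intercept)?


Each predictor gets one coefficient, plus one intercept.
Total parameters = 69 + 1 = 70.

70


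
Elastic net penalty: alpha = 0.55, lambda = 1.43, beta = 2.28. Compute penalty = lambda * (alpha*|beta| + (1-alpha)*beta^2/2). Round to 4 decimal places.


alpha * |beta| = 0.55 * 2.28 = 1.2540.
(1-alpha) * beta^2/2 = 0.45 * 5.1984/2 = 1.1696.
Total = 1.43 * (1.2540 + 1.1696) = 3.4658.

3.4658


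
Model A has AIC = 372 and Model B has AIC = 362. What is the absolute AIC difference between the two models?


Absolute difference = |372 - 362| = 10.
The model with lower AIC (B) is preferred.

10


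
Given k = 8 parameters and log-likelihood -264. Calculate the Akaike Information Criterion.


AIC = 2*8 - 2*(-264).
= 16 + 528 = 544.

544


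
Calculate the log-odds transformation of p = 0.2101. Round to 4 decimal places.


1 - p = 0.7899.
p/(1-p) = 0.2660.
logit = ln(0.2660) = -1.3243.

-1.3243


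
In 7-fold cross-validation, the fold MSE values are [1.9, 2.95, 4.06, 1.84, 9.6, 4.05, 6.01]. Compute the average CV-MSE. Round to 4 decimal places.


Sum of fold MSEs = 30.4100.
Average = 30.4100 / 7 = 4.3443.

4.3443


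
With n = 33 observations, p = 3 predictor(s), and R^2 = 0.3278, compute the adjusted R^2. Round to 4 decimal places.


Plug in: Adj R^2 = 1 - (1 - 0.3278) * 32/29.
= 1 - 0.6722 * 32/29
= 1 - 21.5104 / 29
= 1 - 0.7417 = 0.2583.

0.2583


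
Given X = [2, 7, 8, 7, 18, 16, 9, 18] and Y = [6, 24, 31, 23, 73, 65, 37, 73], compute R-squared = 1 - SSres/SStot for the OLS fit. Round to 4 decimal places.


Fit the OLS line: b0 = -4.0434, b1 = 4.2864.
SSres = 21.6631.
SStot = 4576.0000.
R^2 = 1 - 21.6631/4576.0000 = 0.9953.

0.9953


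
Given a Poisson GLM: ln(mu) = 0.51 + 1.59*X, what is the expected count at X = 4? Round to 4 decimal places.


eta = 0.51 + 1.59 * 4 = 6.8700.
mu = exp(6.8700) = 962.9486.

962.9486


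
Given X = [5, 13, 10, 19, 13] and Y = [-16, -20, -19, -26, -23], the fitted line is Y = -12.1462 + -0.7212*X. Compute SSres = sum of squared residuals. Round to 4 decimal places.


Predicted values from Y = -12.1462 + -0.7212*X.
Residuals: [-0.2478, 1.5218, 0.3582, -0.1510, -1.4782].
SSres = 4.7135.

4.7135


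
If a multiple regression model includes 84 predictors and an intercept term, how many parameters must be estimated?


Total coefficients = number of predictors + 1 (for the intercept).
= 84 + 1 = 85.

85


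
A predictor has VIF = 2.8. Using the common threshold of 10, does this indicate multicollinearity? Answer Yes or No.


The threshold is 10.
VIF = 2.8 is < 10.
Multicollinearity indication: No.

No


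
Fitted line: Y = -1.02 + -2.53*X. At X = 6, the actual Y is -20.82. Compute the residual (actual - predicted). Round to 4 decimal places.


Predicted = -1.02 + -2.53 * 6 = -16.2000.
Residual = -20.82 - -16.2000 = -4.6200.

-4.6200


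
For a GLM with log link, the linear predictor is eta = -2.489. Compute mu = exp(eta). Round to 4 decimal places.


The inverse log link gives:
mu = exp(-2.489) = 0.0830.

0.0830


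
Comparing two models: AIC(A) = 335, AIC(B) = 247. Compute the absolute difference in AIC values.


Absolute difference = |335 - 247| = 88.
The model with lower AIC (B) is preferred.

88


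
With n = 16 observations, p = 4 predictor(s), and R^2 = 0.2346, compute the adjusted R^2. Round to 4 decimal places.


Adjusted R^2 = 1 - (1 - R^2) * (n-1)/(n-p-1).
(1 - R^2) = 0.7654.
(n-1)/(n-p-1) = 15/11.
(1 - R^2) * (n-1) = 0.7654 * 15 = 11.4810.
Divide by (n-p-1): 11.4810 / 11 = 1.0437.
Adj R^2 = 1 - 1.0437 = -0.0437.

-0.0437


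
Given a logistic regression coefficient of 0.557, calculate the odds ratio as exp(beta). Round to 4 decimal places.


The odds ratio is computed as:
OR = e^(0.557) = 1.7454.

1.7454


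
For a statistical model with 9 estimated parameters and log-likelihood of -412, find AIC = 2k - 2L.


AIC = 2*9 - 2*(-412).
= 18 + 824 = 842.

842


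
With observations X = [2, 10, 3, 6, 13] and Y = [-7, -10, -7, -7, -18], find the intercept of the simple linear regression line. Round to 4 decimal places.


The slope is b1 = -0.8963.
Sample means are xbar = 6.8000 and ybar = -9.8000.
Intercept: b0 = -9.8000 - (-0.8963)(6.8000) = -3.7051.

-3.7051


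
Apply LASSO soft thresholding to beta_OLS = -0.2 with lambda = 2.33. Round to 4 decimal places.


|beta_OLS| = 0.2.
lambda = 2.33.
Since |beta| <= lambda, the coefficient is set to 0.
Result = 0.0000.

0.0000


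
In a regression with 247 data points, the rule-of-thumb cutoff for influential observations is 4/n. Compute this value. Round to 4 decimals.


Using the rule of thumb:
Threshold = 4 / 247 = 0.0162.

0.0162


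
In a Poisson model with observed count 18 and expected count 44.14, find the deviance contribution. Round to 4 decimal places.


y/mu = 18/44.14 = 0.407793 (approx.), and ln(18/44.14) = -0.896995.
y * ln(y/mu) = 18 * -0.896995 = -16.145910.
y - mu = -26.14.
D = 2 * (-16.145910 - -26.14) = 19.988180, which rounds to 19.9882.

19.9882


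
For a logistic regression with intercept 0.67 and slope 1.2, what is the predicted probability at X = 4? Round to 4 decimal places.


Compute z = 0.67 + (1.2)(4) = 5.4700.
exp(-z) = 0.0042.
P = 1/(1 + 0.0042) = 0.9958.

0.9958


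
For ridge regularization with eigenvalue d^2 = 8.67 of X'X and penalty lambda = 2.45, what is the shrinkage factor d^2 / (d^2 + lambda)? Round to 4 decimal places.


Compute the denominator: 8.67 + 2.45 = 11.1200.
Shrinkage factor = 8.67 / 11.1200 = 0.7797.

0.7797


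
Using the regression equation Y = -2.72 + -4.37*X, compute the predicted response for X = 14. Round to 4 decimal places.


Predicted value:
Y = -2.72 + (-4.37)(14) = -2.72 + -61.1800 = -63.9000.

-63.9000


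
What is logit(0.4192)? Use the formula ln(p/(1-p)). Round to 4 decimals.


1 - p = 0.5808.
p/(1-p) = 0.7218.
logit = ln(0.7218) = -0.3261.

-0.3261


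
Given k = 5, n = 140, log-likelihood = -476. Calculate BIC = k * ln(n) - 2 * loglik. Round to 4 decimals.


k * ln(n) = 5 * ln(140) = 5 * 4.941642 = 24.708210.
-2 * loglik = -2 * (-476) = 952.
BIC = 24.708210 + 952 = 976.708210, which rounds to 976.7082.

976.7082


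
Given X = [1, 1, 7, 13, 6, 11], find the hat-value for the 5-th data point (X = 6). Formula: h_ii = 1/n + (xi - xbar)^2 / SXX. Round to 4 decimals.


Compute xbar = 6.5000 with n = 6 observations.
SXX = 123.5000.
Leverage = 1/6 + (6 - 6.5000)^2/123.5000 = 0.1687.

0.1687


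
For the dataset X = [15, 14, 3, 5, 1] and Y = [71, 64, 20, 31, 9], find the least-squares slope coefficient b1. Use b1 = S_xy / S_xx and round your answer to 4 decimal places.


First compute the means: xbar = 7.6000, ybar = 39.0000.
Then S_xx = sum((xi - xbar)^2) = 167.2000.
S_xy = sum((xi - xbar)(yi - ybar)) = 703.0000.
b1 = S_xy / S_xx = 703.0000 / 167.2000 = 4.2045.

4.2045
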